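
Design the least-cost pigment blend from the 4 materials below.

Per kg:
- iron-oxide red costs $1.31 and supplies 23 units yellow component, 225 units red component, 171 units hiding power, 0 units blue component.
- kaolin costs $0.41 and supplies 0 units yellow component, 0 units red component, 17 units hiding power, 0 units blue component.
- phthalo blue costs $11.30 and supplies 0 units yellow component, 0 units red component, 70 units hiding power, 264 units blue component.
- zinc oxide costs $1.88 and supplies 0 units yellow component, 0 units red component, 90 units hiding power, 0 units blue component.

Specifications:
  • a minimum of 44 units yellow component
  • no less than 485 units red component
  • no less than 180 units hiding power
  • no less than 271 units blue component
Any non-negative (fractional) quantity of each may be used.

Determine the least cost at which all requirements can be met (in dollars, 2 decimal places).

Let x1 = kg of iron-oxide red, x2 = kg of kaolin, x3 = kg of phthalo blue, x4 = kg of zinc oxide.
min 1.31x1 + 0.41x2 + 11.3x3 + 1.88x4 subject to:
  23x1 ≥ 44   (yellow component)
  225x1 ≥ 485   (red component)
  171x1 + 17x2 + 70x3 + 90x4 ≥ 180   (hiding power)
  264x3 ≥ 271   (blue component)
  x1, x2, x3, x4 ≥ 0.
The optimal basis is {iron-oxide red, phthalo blue}; kaolin, zinc oxide drop out. There the red component and blue component constraints are tight.
That vertex is x1 = 2.1556, x3 = 1.0265.
Total cost: 1.31·2.1556 + 11.3·1.0265 = 14.4233.

$14.42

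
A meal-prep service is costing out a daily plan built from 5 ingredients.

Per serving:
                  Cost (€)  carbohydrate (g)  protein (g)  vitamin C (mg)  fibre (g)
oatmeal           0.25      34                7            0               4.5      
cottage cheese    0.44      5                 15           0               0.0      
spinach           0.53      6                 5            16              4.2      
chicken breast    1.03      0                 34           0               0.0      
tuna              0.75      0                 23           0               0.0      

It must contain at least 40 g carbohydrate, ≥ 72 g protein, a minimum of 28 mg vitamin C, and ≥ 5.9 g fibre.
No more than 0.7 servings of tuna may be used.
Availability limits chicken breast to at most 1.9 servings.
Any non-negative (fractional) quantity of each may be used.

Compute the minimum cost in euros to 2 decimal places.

€2.79

Let x1 = servings of oatmeal, x2 = servings of cottage cheese, x3 = servings of spinach, x4 = servings of chicken breast, x5 = servings of tuna.
Minimise 0.25x1 + 0.44x2 + 0.53x3 + 1.03x4 + 0.75x5 s.t.:
  34x1 + 5x2 + 6x3 ≥ 40   (carbohydrate)
  7x1 + 15x2 + 5x3 + 34x4 + 23x5 ≥ 72   (protein)
  16x3 ≥ 28   (vitamin C)
  4.5x1 + 4.2x3 ≥ 5.9   (fibre)
  x5 ≤ 0.7
  x4 ≤ 1.9
  x1, x2, x3, x4, x5 ≥ 0.
The minimum-cost mix takes nothing from chicken breast, tuna — only oatmeal, cottage cheese, spinach. There the carbohydrate, protein, vitamin C constraints are tight.
Solving gives x1 = 0.2658, x2 = 4.093, x3 = 1.75.
Objective = 0.25·0.2658 + 0.44·4.093 + 0.53·1.75 = 2.7949.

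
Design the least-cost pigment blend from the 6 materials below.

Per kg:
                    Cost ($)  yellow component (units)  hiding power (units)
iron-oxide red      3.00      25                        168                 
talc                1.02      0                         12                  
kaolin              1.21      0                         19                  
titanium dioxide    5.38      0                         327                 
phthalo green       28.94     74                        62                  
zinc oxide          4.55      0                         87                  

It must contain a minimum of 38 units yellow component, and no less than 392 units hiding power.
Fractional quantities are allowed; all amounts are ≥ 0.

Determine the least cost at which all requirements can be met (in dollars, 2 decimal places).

$6.81

Let x1 = kg of iron-oxide red, x2 = kg of talc, x3 = kg of kaolin, x4 = kg of titanium dioxide, x5 = kg of phthalo green, x6 = kg of zinc oxide.
min 3x1 + 1.02x2 + 1.21x3 + 5.38x4 + 28.94x5 + 4.55x6 subject to:
  25x1 + 74x5 ≥ 38   (yellow component)
  168x1 + 12x2 + 19x3 + 327x4 + 62x5 + 87x6 ≥ 392   (hiding power)
  x1, x2, x3, x4, x5, x6 ≥ 0.
The optimal basis is {iron-oxide red, titanium dioxide}; talc, kaolin, phthalo green, zinc oxide drop out. There the yellow component and hiding power constraints are tight.
Optimal quantities: iron-oxide red = 1.52 kg, titanium dioxide = 0.4179 kg.
Total cost: 3·1.52 + 5.38·0.4179 = 6.8083.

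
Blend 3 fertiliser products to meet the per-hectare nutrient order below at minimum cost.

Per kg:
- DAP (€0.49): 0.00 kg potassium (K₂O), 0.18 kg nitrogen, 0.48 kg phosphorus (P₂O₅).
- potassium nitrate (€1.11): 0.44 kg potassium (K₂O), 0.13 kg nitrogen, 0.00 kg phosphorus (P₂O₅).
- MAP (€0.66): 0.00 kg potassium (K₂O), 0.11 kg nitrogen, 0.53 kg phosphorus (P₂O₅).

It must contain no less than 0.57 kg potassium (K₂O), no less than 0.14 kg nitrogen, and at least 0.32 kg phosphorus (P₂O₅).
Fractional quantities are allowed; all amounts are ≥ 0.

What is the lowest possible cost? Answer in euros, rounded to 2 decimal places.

€1.76

Let x1 = kg of DAP, x2 = kg of potassium nitrate, x3 = kg of MAP.
Minimize 0.49x1 + 1.11x2 + 0.66x3 with:
  0.44x2 ≥ 0.57   (potassium (K₂O))
  0.18x1 + 0.13x2 + 0.11x3 ≥ 0.14   (nitrogen)
  0.48x1 + 0.53x3 ≥ 0.32   (phosphorus (P₂O₅))
  x1, x2, x3 ≥ 0.
At the optimum only DAP, potassium nitrate are positive (MAP = 0). There the potassium (K₂O) and phosphorus (P₂O₅) constraints are tight.
Solving gives x1 = 0.6667, x2 = 1.295.
Objective = 0.49·0.6667 + 1.11·1.295 = 1.7641.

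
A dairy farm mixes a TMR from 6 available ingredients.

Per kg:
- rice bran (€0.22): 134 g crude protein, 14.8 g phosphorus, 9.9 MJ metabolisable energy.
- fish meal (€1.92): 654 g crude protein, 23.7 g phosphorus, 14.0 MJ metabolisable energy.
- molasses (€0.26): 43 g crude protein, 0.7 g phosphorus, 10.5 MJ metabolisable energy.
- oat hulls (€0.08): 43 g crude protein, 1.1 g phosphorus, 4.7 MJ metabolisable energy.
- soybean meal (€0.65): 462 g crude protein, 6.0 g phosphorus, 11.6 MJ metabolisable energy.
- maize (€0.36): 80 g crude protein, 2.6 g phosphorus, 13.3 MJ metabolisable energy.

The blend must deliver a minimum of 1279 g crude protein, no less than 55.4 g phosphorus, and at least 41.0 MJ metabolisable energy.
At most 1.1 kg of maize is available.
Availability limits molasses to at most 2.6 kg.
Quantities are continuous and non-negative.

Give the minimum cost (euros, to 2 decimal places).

€1.89

Let x1 = kg of rice bran, x2 = kg of fish meal, x3 = kg of molasses, x4 = kg of oat hulls, x5 = kg of soybean meal, x6 = kg of maize.
Minimize 0.22x1 + 1.92x2 + 0.26x3 + 0.08x4 + 0.65x5 + 0.36x6 with:
  134x1 + 654x2 + 43x3 + 43x4 + 462x5 + 80x6 ≥ 1279   (crude protein)
  14.8x1 + 23.7x2 + 0.7x3 + 1.1x4 + 6x5 + 2.6x6 ≥ 55.4   (phosphorus)
  9.9x1 + 14x2 + 10.5x3 + 4.7x4 + 11.6x5 + 13.3x6 ≥ 41   (metabolisable energy)
  x6 ≤ 1.1
  x3 ≤ 2.6
  x1, x2, x3, x4, x5, x6 ≥ 0.
At the optimum only rice bran, soybean meal are positive (fish meal, molasses, oat hulls, maize = 0). There the crude protein and phosphorus constraints are tight.
That vertex is x1 = 2.97, x5 = 1.907.
Cost = 0.22·2.97 + 0.65·1.907 = 1.8930.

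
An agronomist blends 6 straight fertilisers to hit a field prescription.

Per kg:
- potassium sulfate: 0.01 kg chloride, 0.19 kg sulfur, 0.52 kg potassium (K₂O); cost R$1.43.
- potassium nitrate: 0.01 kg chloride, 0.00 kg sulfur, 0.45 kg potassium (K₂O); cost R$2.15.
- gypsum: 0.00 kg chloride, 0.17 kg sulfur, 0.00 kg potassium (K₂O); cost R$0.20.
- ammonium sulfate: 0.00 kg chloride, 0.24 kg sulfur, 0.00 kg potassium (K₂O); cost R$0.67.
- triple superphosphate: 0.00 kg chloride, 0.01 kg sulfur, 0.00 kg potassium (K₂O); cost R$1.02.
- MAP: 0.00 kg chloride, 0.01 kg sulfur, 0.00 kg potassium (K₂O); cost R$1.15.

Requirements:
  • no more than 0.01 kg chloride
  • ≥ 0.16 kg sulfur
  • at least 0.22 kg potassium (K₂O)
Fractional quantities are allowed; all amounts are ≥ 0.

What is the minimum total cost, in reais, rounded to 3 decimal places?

This is a linear program. Let x1 = kg of potassium sulfate, x2 = kg of potassium nitrate, x3 = kg of gypsum, x4 = kg of ammonium sulfate, x5 = kg of triple superphosphate, x6 = kg of MAP.
min 1.43x1 + 2.15x2 + 0.2x3 + 0.67x4 + 1.02x5 + 1.15x6 with:
  0.01x1 + 0.01x2 ≤ 0.01   (chloride)
  0.19x1 + 0.17x3 + 0.24x4 + 0.01x5 + 0.01x6 ≥ 0.16   (sulfur)
  0.52x1 + 0.45x2 ≥ 0.22   (potassium (K₂O))
  x1, x2, x3, x4, x5, x6 ≥ 0.
The minimum-cost mix takes nothing from potassium nitrate, ammonium sulfate, triple superphosphate, MAP — only potassium sulfate, gypsum. The sulfur and potassium (K₂O) requirements are met with equality.
Optimal quantities: potassium sulfate = 0.4231 kg, gypsum = 0.4683 kg.
Hence cost = 1.43·0.4231 + 0.2·0.4683 = R$0.69869.

R$0.699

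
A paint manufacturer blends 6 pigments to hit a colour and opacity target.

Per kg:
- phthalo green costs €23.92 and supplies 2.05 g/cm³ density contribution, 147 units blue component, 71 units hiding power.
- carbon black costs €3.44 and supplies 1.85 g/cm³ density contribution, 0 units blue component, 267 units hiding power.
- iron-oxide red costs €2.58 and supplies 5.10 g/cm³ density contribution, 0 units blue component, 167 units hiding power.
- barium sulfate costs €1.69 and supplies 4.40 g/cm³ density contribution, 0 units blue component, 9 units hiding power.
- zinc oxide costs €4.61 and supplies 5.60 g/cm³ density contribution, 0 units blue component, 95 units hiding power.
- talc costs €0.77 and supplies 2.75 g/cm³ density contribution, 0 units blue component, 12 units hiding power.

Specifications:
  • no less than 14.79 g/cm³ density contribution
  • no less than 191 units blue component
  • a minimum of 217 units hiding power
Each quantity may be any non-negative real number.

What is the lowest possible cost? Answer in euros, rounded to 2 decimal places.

Let x1 = kg of phthalo green, x2 = kg of carbon black, x3 = kg of iron-oxide red, x4 = kg of barium sulfate, x5 = kg of zinc oxide, x6 = kg of talc.
Minimize 23.92x1 + 3.44x2 + 2.58x3 + 1.69x4 + 4.61x5 + 0.77x6 with:
  2.05x1 + 1.85x2 + 5.1x3 + 4.4x4 + 5.6x5 + 2.75x6 ≥ 14.79   (density contribution)
  147x1 ≥ 191   (blue component)
  71x1 + 267x2 + 167x3 + 9x4 + 95x5 + 12x6 ≥ 217   (hiding power)
  x1, x2, x3, x4, x5, x6 ≥ 0.
At the optimum only phthalo green, iron-oxide red, talc are positive (carbon black, barium sulfate, zinc oxide = 0). The density contribution, blue component, hiding power requirements are met with equality.
Solving gives x1 = 1.2993, x3 = 0.49627, x6 = 3.4892.
Total cost: 23.92·1.2993 + 2.58·0.49627 + 0.77·3.4892 = 35.0463.

€35.05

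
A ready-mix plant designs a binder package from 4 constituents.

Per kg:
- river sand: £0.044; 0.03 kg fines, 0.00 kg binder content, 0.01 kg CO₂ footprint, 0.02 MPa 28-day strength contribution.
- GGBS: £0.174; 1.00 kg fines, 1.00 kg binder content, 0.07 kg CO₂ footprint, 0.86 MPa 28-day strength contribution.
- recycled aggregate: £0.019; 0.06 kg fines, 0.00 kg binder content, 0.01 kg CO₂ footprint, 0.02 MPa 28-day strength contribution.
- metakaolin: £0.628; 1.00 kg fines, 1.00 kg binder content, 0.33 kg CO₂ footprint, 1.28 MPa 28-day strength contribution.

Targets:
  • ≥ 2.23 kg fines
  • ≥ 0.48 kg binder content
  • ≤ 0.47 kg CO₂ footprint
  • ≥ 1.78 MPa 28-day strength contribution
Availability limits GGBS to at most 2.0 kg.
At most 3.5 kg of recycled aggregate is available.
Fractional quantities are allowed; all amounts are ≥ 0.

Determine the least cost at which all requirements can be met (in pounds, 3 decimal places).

Set it up as a linear program. Let x1 = kg of river sand, x2 = kg of GGBS, x3 = kg of recycled aggregate, x4 = kg of metakaolin.
min 0.044x1 + 0.174x2 + 0.019x3 + 0.628x4 with:
  0.03x1 + 1x2 + 0.06x3 + 1x4 ≥ 2.23   (fines)
  1x2 + 1x4 ≥ 0.48   (binder content)
  0.01x1 + 0.07x2 + 0.01x3 + 0.33x4 ≤ 0.47   (CO₂ footprint)
  0.02x1 + 0.86x2 + 0.02x3 + 1.28x4 ≥ 1.78   (28-day strength contribution)
  x2 ≤ 2
  x3 ≤ 3.5
  x1, x2, x3, x4 ≥ 0.
At the optimum only GGBS, recycled aggregate, metakaolin are positive (river sand = 0). There the fines, the GGBS cap, the recycled aggregate cap constraints are tight.
Solving gives x2 = 2, x3 = 3.5, x4 = 0.02.
Objective = 0.174·2 + 0.019·3.5 + 0.628·0.02 = 0.42706.

£0.427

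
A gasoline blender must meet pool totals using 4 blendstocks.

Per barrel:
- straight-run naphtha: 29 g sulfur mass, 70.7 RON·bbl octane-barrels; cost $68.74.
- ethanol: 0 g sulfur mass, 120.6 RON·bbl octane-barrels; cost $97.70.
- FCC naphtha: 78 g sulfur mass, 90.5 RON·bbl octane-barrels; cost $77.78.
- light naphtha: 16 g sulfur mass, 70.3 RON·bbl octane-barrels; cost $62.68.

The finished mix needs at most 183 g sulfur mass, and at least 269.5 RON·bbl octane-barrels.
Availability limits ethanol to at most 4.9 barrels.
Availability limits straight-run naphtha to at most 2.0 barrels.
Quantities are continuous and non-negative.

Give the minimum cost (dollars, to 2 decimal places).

$218.33

Let x1 = barrels of straight-run naphtha, x2 = barrels of ethanol, x3 = barrels of FCC naphtha, x4 = barrels of light naphtha.
min 68.74x1 + 97.7x2 + 77.78x3 + 62.68x4 with:
  29x1 + 78x3 + 16x4 ≤ 183   (sulfur mass)
  70.7x1 + 120.6x2 + 90.5x3 + 70.3x4 ≥ 269.5   (octane-barrels)
  x2 ≤ 4.9
  x1 ≤ 2
  x1, x2, x3, x4 ≥ 0.
The cheapest feasible vertex uses only ethanol; straight-run naphtha, FCC naphtha, light naphtha are not used. The octane-barrels requirement is met with equality.
Solving gives x2 = 2.2347.
Hence cost = 97.7·2.2347 = $218.3302.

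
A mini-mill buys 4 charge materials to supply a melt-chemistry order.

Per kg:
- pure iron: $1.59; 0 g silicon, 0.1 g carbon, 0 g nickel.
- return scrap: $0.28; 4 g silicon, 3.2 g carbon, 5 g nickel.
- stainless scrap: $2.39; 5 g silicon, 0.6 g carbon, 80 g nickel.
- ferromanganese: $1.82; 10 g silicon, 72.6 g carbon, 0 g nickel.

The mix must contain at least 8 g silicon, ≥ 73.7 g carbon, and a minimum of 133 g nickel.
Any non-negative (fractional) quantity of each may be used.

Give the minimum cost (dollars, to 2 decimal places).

$5.80

This is a linear program. Let x1 = kg of pure iron, x2 = kg of return scrap, x3 = kg of stainless scrap, x4 = kg of ferromanganese.
Minimize 1.59x1 + 0.28x2 + 2.39x3 + 1.82x4 s.t.:
  4x2 + 5x3 + 10x4 ≥ 8   (silicon)
  0.1x1 + 3.2x2 + 0.6x3 + 72.6x4 ≥ 73.7   (carbon)
  5x2 + 80x3 ≥ 133   (nickel)
  x1, x2, x3, x4 ≥ 0.
The optimal basis is {stainless scrap, ferromanganese}; pure iron, return scrap drop out. There the carbon and nickel constraints are tight.
Optimal quantities: stainless scrap = 1.663 kg, ferromanganese = 1.001 kg.
Total cost: 2.39·1.663 + 1.82·1.001 = 5.7964.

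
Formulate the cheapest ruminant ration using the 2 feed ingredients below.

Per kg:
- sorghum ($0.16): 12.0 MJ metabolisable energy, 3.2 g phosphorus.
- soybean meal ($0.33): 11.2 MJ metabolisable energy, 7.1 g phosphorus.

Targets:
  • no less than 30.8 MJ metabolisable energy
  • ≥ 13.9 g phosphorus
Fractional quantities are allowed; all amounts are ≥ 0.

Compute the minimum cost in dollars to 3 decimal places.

$0.660

Let x1 = kg of sorghum, x2 = kg of soybean meal.
Minimize 0.16x1 + 0.33x2 s.t.:
  12x1 + 11.2x2 ≥ 30.8   (metabolisable energy)
  3.2x1 + 7.1x2 ≥ 13.9   (phosphorus)
  x1, x2 ≥ 0.
Both inputs are positive at the optimum. The metabolisable energy and phosphorus requirements are met with equality.
So sorghum = 1.276 kg, soybean meal = 1.382 kg.
Objective = 0.16·1.276 + 0.33·1.382 = 0.66022.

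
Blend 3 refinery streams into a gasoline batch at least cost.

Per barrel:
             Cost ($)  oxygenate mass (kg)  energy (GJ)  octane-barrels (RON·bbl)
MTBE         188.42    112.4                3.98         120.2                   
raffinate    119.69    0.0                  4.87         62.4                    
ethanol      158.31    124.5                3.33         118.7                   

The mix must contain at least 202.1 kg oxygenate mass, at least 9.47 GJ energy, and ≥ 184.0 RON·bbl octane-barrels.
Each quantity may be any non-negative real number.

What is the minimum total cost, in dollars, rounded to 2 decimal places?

$356.88

Set it up as a linear program. Let x1 = barrels of MTBE, x2 = barrels of raffinate, x3 = barrels of ethanol.
min 188.42x1 + 119.69x2 + 158.31x3 subject to:
  112.4x1 + 124.5x3 ≥ 202.1   (oxygenate mass)
  3.98x1 + 4.87x2 + 3.33x3 ≥ 9.47   (energy)
  120.2x1 + 62.4x2 + 118.7x3 ≥ 184   (octane-barrels)
  x1, x2, x3 ≥ 0.
At the optimum only raffinate, ethanol are positive (MTBE = 0). There the oxygenate mass and energy constraints are tight.
So raffinate = 0.83459 barrels, ethanol = 1.6233 barrels.
Total cost: 119.69·0.83459 + 158.31·1.6233 = 356.8767.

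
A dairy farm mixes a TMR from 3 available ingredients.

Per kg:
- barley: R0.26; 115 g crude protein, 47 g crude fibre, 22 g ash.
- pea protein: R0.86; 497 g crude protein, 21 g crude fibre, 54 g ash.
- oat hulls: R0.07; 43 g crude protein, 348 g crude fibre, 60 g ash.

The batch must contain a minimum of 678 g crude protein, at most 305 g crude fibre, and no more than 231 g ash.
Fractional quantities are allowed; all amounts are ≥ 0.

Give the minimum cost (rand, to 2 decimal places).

This is a linear program. Let x1 = kg of barley, x2 = kg of pea protein, x3 = kg of oat hulls.
Minimize 0.26x1 + 0.86x2 + 0.07x3 subject to:
  115x1 + 497x2 + 43x3 ≥ 678   (crude protein)
  47x1 + 21x2 + 348x3 ≤ 305   (crude fibre)
  22x1 + 54x2 + 60x3 ≤ 231   (ash)
  x1, x2, x3 ≥ 0.
The cheapest feasible vertex uses only pea protein, oat hulls; barley is not used. The crude protein and crude fibre requirements are met with equality.
Optimal quantities: pea protein = 1.295 kg, oat hulls = 0.7983 kg.
Cost = 0.86·1.295 + 0.07·0.7983 = 1.1696.

R1.17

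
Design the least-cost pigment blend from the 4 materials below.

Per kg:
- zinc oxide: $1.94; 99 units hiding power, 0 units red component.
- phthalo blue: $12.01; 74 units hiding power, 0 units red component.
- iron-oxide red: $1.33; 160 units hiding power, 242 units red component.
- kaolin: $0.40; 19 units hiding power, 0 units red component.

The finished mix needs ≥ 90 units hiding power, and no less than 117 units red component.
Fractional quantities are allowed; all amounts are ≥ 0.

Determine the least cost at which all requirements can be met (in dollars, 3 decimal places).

Set it up as a linear program. Let x1 = kg of zinc oxide, x2 = kg of phthalo blue, x3 = kg of iron-oxide red, x4 = kg of kaolin.
Minimize 1.94x1 + 12.01x2 + 1.33x3 + 0.4x4 with:
  99x1 + 74x2 + 160x3 + 19x4 ≥ 90   (hiding power)
  242x3 ≥ 117   (red component)
  x1, x2, x3, x4 ≥ 0.
The optimal basis is {iron-oxide red}; zinc oxide, phthalo blue, kaolin drop out. There the hiding power constraint is tight.
That vertex is x3 = 0.5625.
Cost = 1.33·0.5625 = 0.74813.

$0.748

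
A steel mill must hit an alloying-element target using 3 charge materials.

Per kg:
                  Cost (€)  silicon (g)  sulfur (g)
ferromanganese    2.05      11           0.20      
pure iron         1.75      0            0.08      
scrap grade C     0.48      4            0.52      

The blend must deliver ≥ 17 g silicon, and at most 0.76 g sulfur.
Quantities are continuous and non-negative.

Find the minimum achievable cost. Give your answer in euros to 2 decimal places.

€2.90

Treat it as an LP. Let x1 = kg of ferromanganese, x2 = kg of pure iron, x3 = kg of scrap grade C.
min 2.05x1 + 1.75x2 + 0.48x3 with:
  11x1 + 4x3 ≥ 17   (silicon)
  0.2x1 + 0.08x2 + 0.52x3 ≤ 0.76   (sulfur)
  x1, x2, x3 ≥ 0.
The cheapest feasible vertex uses only ferromanganese, scrap grade C; pure iron is not used. The silicon and sulfur requirements are met with equality.
So ferromanganese = 1.179 kg, scrap grade C = 1.008 kg.
Total cost: 2.05·1.179 + 0.48·1.008 = 2.9008.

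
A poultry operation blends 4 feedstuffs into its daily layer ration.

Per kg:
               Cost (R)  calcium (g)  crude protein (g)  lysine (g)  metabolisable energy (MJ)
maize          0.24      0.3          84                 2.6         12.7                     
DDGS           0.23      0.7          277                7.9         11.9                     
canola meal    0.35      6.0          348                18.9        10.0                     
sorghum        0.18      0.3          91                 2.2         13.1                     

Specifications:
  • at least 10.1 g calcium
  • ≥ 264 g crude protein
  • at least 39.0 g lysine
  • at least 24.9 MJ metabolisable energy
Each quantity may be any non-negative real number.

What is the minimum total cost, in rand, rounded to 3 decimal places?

R0.768

Treat it as an LP. Let x1 = kg of maize, x2 = kg of DDGS, x3 = kg of canola meal, x4 = kg of sorghum.
Minimize 0.24x1 + 0.23x2 + 0.35x3 + 0.18x4 s.t.:
  0.3x1 + 0.7x2 + 6x3 + 0.3x4 ≥ 10.1   (calcium)
  84x1 + 277x2 + 348x3 + 91x4 ≥ 264   (crude protein)
  2.6x1 + 7.9x2 + 18.9x3 + 2.2x4 ≥ 39   (lysine)
  12.7x1 + 11.9x2 + 10x3 + 13.1x4 ≥ 24.9   (metabolisable energy)
  x1, x2, x3, x4 ≥ 0.
The cheapest feasible vertex uses only DDGS, canola meal; maize, sorghum are not used. Binding constraints: lysine and metabolisable energy.
So DDGS = 0.55246 kg, canola meal = 1.8326 kg.
Total cost: 0.23·0.55246 + 0.35·1.8326 = 0.76848.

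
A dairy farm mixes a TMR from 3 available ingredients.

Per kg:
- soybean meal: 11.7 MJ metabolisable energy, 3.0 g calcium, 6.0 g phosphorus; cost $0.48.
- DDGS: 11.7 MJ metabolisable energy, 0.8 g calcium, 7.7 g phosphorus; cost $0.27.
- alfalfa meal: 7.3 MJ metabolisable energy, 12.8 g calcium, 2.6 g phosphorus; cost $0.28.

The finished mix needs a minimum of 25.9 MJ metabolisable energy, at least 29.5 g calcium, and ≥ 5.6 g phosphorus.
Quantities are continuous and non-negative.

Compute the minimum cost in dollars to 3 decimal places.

Let x1 = kg of soybean meal, x2 = kg of DDGS, x3 = kg of alfalfa meal.
Minimise 0.48x1 + 0.27x2 + 0.28x3 with:
  11.7x1 + 11.7x2 + 7.3x3 ≥ 25.9   (metabolisable energy)
  3x1 + 0.8x2 + 12.8x3 ≥ 29.5   (calcium)
  6x1 + 7.7x2 + 2.6x3 ≥ 5.6   (phosphorus)
  x1, x2, x3 ≥ 0.
The optimal basis is {DDGS, alfalfa meal}; soybean meal drops out. There the metabolisable energy and calcium constraints are tight.
That vertex is x2 = 0.8072, x3 = 2.254.
Cost = 0.27·0.8072 + 0.28·2.254 = 0.84906.

$0.849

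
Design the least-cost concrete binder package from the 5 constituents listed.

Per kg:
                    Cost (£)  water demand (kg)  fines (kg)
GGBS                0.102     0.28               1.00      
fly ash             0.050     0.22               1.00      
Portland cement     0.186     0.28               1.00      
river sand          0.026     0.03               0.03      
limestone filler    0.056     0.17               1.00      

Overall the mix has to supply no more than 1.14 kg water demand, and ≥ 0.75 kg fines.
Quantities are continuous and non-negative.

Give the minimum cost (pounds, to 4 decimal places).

£0.0375

Let x1 = kg of GGBS, x2 = kg of fly ash, x3 = kg of Portland cement, x4 = kg of river sand, x5 = kg of limestone filler.
Minimize 0.102x1 + 0.05x2 + 0.186x3 + 0.026x4 + 0.056x5 with:
  0.28x1 + 0.22x2 + 0.28x3 + 0.03x4 + 0.17x5 ≤ 1.14   (water demand)
  1x1 + 1x2 + 1x3 + 0.03x4 + 1x5 ≥ 0.75   (fines)
  x1, x2, x3, x4, x5 ≥ 0.
At the optimum only fly ash is positive (GGBS, Portland cement, river sand, limestone filler = 0). The fines requirement is met with equality.
Solving gives x2 = 0.75.
Total cost: 0.05·0.75 = 0.037500.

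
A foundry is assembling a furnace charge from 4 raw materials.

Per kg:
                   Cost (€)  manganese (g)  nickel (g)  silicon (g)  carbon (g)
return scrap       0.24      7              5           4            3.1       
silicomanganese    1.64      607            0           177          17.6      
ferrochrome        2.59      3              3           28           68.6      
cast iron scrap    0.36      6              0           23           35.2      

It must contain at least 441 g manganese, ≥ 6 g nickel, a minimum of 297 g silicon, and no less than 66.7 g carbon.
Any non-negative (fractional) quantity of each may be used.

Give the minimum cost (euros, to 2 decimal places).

€3.15

Treat it as an LP. Let x1 = kg of return scrap, x2 = kg of silicomanganese, x3 = kg of ferrochrome, x4 = kg of cast iron scrap.
Minimize 0.24x1 + 1.64x2 + 2.59x3 + 0.36x4 subject to:
  7x1 + 607x2 + 3x3 + 6x4 ≥ 441   (manganese)
  5x1 + 3x3 ≥ 6   (nickel)
  4x1 + 177x2 + 28x3 + 23x4 ≥ 297   (silicon)
  3.1x1 + 17.6x2 + 68.6x3 + 35.2x4 ≥ 66.7   (carbon)
  x1, x2, x3, x4 ≥ 0.
The cheapest feasible vertex uses only return scrap, silicomanganese, cast iron scrap; ferrochrome is not used. Binding constraints: nickel, silicon, carbon.
That vertex is x1 = 1.2, x2 = 1.517, x4 = 1.031.
Objective = 0.24·1.2 + 1.64·1.517 + 0.36·1.031 = 3.1470.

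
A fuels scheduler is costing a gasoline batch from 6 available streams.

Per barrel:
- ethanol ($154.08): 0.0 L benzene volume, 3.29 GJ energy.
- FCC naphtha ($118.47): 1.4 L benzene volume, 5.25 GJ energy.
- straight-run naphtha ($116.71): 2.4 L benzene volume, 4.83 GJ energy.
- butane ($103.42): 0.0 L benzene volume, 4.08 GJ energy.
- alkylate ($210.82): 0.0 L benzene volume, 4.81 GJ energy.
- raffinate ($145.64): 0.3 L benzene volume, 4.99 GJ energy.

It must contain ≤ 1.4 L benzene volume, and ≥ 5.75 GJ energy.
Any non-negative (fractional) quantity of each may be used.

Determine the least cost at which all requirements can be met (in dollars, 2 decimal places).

$131.14

This is a linear program. Let x1 = barrels of ethanol, x2 = barrels of FCC naphtha, x3 = barrels of straight-run naphtha, x4 = barrels of butane, x5 = barrels of alkylate, x6 = barrels of raffinate.
Minimise 154.08x1 + 118.47x2 + 116.71x3 + 103.42x4 + 210.82x5 + 145.64x6 with:
  1.4x2 + 2.4x3 + 0.3x6 ≤ 1.4   (benzene volume)
  3.29x1 + 5.25x2 + 4.83x3 + 4.08x4 + 4.81x5 + 4.99x6 ≥ 5.75   (energy)
  x1, x2, x3, x4, x5, x6 ≥ 0.
The optimal basis is {FCC naphtha, butane}; ethanol, straight-run naphtha, alkylate, raffinate drop out. There the benzene volume and energy constraints are tight.
That vertex is x2 = 1, x4 = 0.1225.
Hence cost = 118.47·1 + 103.42·0.1225 = $131.1390.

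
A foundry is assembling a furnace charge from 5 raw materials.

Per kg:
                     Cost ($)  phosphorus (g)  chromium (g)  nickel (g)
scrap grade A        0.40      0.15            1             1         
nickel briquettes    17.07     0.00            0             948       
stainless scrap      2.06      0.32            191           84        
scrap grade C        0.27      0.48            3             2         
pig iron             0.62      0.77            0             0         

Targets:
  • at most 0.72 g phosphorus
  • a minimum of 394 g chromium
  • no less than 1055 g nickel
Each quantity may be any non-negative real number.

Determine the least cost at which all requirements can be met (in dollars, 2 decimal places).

Set it up as a linear program. Let x1 = kg of scrap grade A, x2 = kg of nickel briquettes, x3 = kg of stainless scrap, x4 = kg of scrap grade C, x5 = kg of pig iron.
Minimize 0.4x1 + 17.07x2 + 2.06x3 + 0.27x4 + 0.62x5 s.t.:
  0.15x1 + 0.32x3 + 0.48x4 + 0.77x5 ≤ 0.72   (phosphorus)
  1x1 + 191x3 + 3x4 ≥ 394   (chromium)
  1x1 + 948x2 + 84x3 + 2x4 ≥ 1055   (nickel)
  x1, x2, x3, x4, x5 ≥ 0.
The minimum-cost mix takes nothing from scrap grade A, scrap grade C, pig iron — only nickel briquettes, stainless scrap. The chromium and nickel requirements are met with equality.
Solving gives x2 = 0.9301, x3 = 2.063.
Cost = 17.07·0.9301 + 2.06·2.063 = 20.1266.

$20.13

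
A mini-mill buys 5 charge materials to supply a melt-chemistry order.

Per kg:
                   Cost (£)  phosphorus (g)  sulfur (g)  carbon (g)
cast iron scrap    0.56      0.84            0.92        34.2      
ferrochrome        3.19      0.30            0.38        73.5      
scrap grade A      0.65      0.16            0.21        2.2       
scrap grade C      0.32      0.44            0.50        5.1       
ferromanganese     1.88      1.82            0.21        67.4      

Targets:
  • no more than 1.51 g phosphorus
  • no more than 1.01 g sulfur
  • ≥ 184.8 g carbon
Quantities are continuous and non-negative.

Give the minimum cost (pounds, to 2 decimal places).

Let x1 = kg of cast iron scrap, x2 = kg of ferrochrome, x3 = kg of scrap grade A, x4 = kg of scrap grade C, x5 = kg of ferromanganese.
Minimise 0.56x1 + 3.19x2 + 0.65x3 + 0.32x4 + 1.88x5 with:
  0.84x1 + 0.3x2 + 0.16x3 + 0.44x4 + 1.82x5 ≤ 1.51   (phosphorus)
  0.92x1 + 0.38x2 + 0.21x3 + 0.5x4 + 0.21x5 ≤ 1.01   (sulfur)
  34.2x1 + 73.5x2 + 2.2x3 + 5.1x4 + 67.4x5 ≥ 184.8   (carbon)
  x1, x2, x3, x4, x5 ≥ 0.
The minimum-cost mix takes nothing from scrap grade A, scrap grade C — only cast iron scrap, ferrochrome, ferromanganese. Binding constraints: phosphorus, sulfur, carbon.
That vertex is x1 = 0.1517, x2 = 2.058, x5 = 0.4204.
Cost = 0.56·0.1517 + 3.19·2.058 + 1.88·0.4204 = 7.4403.

£7.44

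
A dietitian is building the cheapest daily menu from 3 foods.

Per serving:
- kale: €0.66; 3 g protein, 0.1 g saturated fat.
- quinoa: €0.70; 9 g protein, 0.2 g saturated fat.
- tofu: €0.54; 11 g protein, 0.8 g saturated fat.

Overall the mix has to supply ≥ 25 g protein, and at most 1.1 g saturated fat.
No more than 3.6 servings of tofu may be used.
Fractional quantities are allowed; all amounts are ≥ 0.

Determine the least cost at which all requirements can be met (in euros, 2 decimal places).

€1.64

This is a linear program. Let x1 = servings of kale, x2 = servings of quinoa, x3 = servings of tofu.
Minimise 0.66x1 + 0.7x2 + 0.54x3 with:
  3x1 + 9x2 + 11x3 ≥ 25   (protein)
  0.1x1 + 0.2x2 + 0.8x3 ≤ 1.1   (saturated fat)
  x3 ≤ 3.6
  x1, x2, x3 ≥ 0.
At the optimum only quinoa, tofu are positive (kale = 0). Binding constraints: protein and saturated fat.
So quinoa = 1.58 servings, tofu = 0.98 servings.
Cost = 0.7·1.58 + 0.54·0.98 = 1.6352.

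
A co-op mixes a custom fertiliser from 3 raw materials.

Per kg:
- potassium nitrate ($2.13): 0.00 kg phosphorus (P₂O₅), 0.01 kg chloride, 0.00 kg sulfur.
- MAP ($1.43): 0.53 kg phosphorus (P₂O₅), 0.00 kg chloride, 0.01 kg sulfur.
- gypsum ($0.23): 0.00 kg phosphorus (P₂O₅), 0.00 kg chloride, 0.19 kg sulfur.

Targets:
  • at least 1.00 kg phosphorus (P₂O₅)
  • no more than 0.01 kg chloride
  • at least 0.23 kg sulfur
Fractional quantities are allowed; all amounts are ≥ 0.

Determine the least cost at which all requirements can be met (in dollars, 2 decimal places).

Set it up as a linear program. Let x1 = kg of potassium nitrate, x2 = kg of MAP, x3 = kg of gypsum.
Minimise 2.13x1 + 1.43x2 + 0.23x3 s.t.:
  0.53x2 ≥ 1   (phosphorus (P₂O₅))
  0.01x1 ≤ 0.01   (chloride)
  0.01x2 + 0.19x3 ≥ 0.23   (sulfur)
  x1, x2, x3 ≥ 0.
At the optimum only MAP, gypsum are positive (potassium nitrate = 0). Binding constraints: phosphorus (P₂O₅) and sulfur.
Optimal quantities: MAP = 1.887 kg, gypsum = 1.111 kg.
Total cost: 1.43·1.887 + 0.23·1.111 = 2.9539.

$2.95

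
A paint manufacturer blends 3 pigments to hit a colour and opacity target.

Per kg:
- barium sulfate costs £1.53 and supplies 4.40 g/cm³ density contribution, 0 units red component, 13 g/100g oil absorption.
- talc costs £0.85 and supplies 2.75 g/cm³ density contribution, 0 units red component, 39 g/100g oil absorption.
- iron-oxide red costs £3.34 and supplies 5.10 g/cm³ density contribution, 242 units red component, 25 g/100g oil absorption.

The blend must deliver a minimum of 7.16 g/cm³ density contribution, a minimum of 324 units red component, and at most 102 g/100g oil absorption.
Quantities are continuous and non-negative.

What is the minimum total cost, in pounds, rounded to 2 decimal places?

£4.57

Treat it as an LP. Let x1 = kg of barium sulfate, x2 = kg of talc, x3 = kg of iron-oxide red.
Minimize 1.53x1 + 0.85x2 + 3.34x3 subject to:
  4.4x1 + 2.75x2 + 5.1x3 ≥ 7.16   (density contribution)
  242x3 ≥ 324   (red component)
  13x1 + 39x2 + 25x3 ≤ 102   (oil absorption)
  x1, x2, x3 ≥ 0.
The cheapest feasible vertex uses only talc, iron-oxide red; barium sulfate is not used. The density contribution and red component requirements are met with equality.
So talc = 0.1207 kg, iron-oxide red = 1.339 kg.
Total cost: 0.85·0.1207 + 3.34·1.339 = 4.5749.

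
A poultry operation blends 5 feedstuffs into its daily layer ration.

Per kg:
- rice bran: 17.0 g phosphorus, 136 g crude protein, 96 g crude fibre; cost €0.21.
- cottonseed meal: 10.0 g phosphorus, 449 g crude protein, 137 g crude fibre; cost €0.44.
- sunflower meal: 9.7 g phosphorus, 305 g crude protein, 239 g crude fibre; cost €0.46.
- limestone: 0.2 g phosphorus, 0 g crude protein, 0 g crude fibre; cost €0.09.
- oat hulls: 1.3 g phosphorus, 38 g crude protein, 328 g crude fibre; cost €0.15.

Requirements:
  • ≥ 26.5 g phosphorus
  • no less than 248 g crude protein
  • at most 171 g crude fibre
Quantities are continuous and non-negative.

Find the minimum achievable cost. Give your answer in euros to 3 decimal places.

€0.358

Let x1 = kg of rice bran, x2 = kg of cottonseed meal, x3 = kg of sunflower meal, x4 = kg of limestone, x5 = kg of oat hulls.
Minimize 0.21x1 + 0.44x2 + 0.46x3 + 0.09x4 + 0.15x5 subject to:
  17x1 + 10x2 + 9.7x3 + 0.2x4 + 1.3x5 ≥ 26.5   (phosphorus)
  136x1 + 449x2 + 305x3 + 38x5 ≥ 248   (crude protein)
  96x1 + 137x2 + 239x3 + 328x5 ≤ 171   (crude fibre)
  x1, x2, x3, x4, x5 ≥ 0.
The optimal basis is {rice bran, cottonseed meal}; sunflower meal, limestone, oat hulls drop out. Binding constraints: phosphorus and crude protein.
Optimal quantities: rice bran = 1.501 kg, cottonseed meal = 0.09756 kg.
Cost = 0.21·1.501 + 0.44·0.09756 = 0.35814.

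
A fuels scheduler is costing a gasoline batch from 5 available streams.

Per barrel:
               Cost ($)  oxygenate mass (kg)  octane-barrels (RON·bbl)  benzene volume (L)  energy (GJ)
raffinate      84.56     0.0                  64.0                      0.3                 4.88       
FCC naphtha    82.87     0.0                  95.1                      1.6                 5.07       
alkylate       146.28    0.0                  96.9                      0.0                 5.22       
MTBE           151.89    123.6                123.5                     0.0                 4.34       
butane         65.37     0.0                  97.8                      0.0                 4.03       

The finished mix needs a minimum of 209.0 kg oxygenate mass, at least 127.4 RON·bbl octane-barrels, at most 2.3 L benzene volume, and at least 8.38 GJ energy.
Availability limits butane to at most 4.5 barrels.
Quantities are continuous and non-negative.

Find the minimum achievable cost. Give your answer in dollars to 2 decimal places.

Let x1 = barrels of raffinate, x2 = barrels of FCC naphtha, x3 = barrels of alkylate, x4 = barrels of MTBE, x5 = barrels of butane.
Minimise 84.56x1 + 82.87x2 + 146.28x3 + 151.89x4 + 65.37x5 with:
  123.6x4 ≥ 209   (oxygenate mass)
  64x1 + 95.1x2 + 96.9x3 + 123.5x4 + 97.8x5 ≥ 127.4   (octane-barrels)
  0.3x1 + 1.6x2 ≤ 2.3   (benzene volume)
  4.88x1 + 5.07x2 + 5.22x3 + 4.34x4 + 4.03x5 ≥ 8.38   (energy)
  x5 ≤ 4.5
  x1, x2, x3, x4, x5 ≥ 0.
The optimal basis is {MTBE, butane}; raffinate, FCC naphtha, alkylate drop out. Binding constraints: oxygenate mass and energy.
Optimal quantities: MTBE = 1.69094 barrels, butane = 0.258394 barrels.
Hence cost = 151.89·1.69094 + 65.37·0.258394 = $273.7281.

$273.73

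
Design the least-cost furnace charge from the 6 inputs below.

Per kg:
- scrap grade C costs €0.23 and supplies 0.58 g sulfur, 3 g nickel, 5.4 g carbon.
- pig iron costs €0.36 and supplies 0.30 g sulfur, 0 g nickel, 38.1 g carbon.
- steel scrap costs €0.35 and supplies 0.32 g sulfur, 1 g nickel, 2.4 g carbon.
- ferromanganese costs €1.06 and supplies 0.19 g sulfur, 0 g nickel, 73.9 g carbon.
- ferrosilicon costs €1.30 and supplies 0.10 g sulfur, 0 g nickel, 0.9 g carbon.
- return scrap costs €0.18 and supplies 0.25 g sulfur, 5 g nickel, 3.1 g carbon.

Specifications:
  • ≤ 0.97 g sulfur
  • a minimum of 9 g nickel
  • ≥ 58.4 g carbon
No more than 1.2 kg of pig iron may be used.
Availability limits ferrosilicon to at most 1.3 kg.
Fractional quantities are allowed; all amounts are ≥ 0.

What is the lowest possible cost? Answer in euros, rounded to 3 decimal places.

€0.858

Let x1 = kg of scrap grade C, x2 = kg of pig iron, x3 = kg of steel scrap, x4 = kg of ferromanganese, x5 = kg of ferrosilicon, x6 = kg of return scrap.
min 0.23x1 + 0.36x2 + 0.35x3 + 1.06x4 + 1.3x5 + 0.18x6 subject to:
  0.58x1 + 0.3x2 + 0.32x3 + 0.19x4 + 0.1x5 + 0.25x6 ≤ 0.97   (sulfur)
  3x1 + 1x3 + 5x6 ≥ 9   (nickel)
  5.4x1 + 38.1x2 + 2.4x3 + 73.9x4 + 0.9x5 + 3.1x6 ≥ 58.4   (carbon)
  x2 ≤ 1.2
  x5 ≤ 1.3
  x1, x2, x3, x4, x5, x6 ≥ 0.
At the optimum only pig iron, ferromanganese, return scrap are positive (scrap grade C, steel scrap, ferrosilicon = 0). The nickel, carbon, the pig iron cap requirements are met with equality.
So pig iron = 1.2 kg, ferromanganese = 0.09608 kg, return scrap = 1.8 kg.
Total cost: 0.36·1.2 + 1.06·0.09608 + 0.18·1.8 = 0.85784.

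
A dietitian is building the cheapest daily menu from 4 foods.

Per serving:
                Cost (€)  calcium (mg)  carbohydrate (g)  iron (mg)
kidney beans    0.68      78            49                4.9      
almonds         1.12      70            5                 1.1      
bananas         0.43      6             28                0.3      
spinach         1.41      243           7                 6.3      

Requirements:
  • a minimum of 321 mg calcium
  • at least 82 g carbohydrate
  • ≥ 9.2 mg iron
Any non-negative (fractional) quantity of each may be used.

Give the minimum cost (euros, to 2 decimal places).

€2.22

Set it up as a linear program. Let x1 = servings of kidney beans, x2 = servings of almonds, x3 = servings of bananas, x4 = servings of spinach.
min 0.68x1 + 1.12x2 + 0.43x3 + 1.41x4 subject to:
  78x1 + 70x2 + 6x3 + 243x4 ≥ 321   (calcium)
  49x1 + 5x2 + 28x3 + 7x4 ≥ 82   (carbohydrate)
  4.9x1 + 1.1x2 + 0.3x3 + 6.3x4 ≥ 9.2   (iron)
  x1, x2, x3, x4 ≥ 0.
The optimal basis is {kidney beans, spinach}; almonds, bananas drop out. Binding constraints: calcium and carbohydrate.
So kidney beans = 1.556 servings, spinach = 0.8215 servings.
Total cost: 0.68·1.556 + 1.41·0.8215 = 2.2164.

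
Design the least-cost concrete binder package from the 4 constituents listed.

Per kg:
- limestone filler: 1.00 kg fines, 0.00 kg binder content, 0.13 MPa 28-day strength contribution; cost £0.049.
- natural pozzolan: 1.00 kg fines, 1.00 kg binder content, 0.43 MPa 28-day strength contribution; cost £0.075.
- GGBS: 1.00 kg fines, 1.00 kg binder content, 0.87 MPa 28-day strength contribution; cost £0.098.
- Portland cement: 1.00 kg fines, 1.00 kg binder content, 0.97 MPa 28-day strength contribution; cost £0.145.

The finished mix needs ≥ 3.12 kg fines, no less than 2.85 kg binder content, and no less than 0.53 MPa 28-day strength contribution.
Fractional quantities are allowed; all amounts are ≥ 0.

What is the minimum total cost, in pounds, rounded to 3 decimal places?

£0.227

Let x1 = kg of limestone filler, x2 = kg of natural pozzolan, x3 = kg of GGBS, x4 = kg of Portland cement.
Minimise 0.049x1 + 0.075x2 + 0.098x3 + 0.145x4 with:
  1x1 + 1x2 + 1x3 + 1x4 ≥ 3.12   (fines)
  1x2 + 1x3 + 1x4 ≥ 2.85   (binder content)
  0.13x1 + 0.43x2 + 0.87x3 + 0.97x4 ≥ 0.53   (28-day strength contribution)
  x1, x2, x3, x4 ≥ 0.
The cheapest feasible vertex uses only limestone filler, natural pozzolan; GGBS, Portland cement are not used. Binding constraints: fines and binder content.
So limestone filler = 0.27 kg, natural pozzolan = 2.85 kg.
Hence cost = 0.049·0.27 + 0.075·2.85 = £0.22698.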